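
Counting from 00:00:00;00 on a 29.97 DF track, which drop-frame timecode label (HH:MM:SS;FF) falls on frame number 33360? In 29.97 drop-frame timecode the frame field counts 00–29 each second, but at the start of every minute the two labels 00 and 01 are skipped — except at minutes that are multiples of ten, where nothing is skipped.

Each 10-minute DF block holds 10 × 60 × 30 − 9 × 2 = 17982 frames. 33360 ÷ 17982 → 1 full block, remainder 15378.
Within the partial block the first minute is 1800 frames and each further minute 1798, so 8 further minute boundaries passed. Total skipped labels = 18 × 1 + 2 × 8 = 34.
Non-drop label index = 33360 + 34 = 33394; at 30 labels/s that is 00:18:33:04, i.e. DF 00:18:33;04.

00:18:33;04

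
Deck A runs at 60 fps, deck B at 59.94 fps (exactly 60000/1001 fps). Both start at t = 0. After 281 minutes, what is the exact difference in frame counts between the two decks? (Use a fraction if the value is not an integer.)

281 min = 16860 s.
A emits 60 × 16860 = 1011600 frames; B emits 60000/1001 × 16860 = 1011600000/1001.
Difference = 1011600/1001 frames (≈ 1010.5894); B is behind A.

1011600/1001 frames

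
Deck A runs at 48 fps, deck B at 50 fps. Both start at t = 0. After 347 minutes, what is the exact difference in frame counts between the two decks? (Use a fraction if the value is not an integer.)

347 min = 20820 s.
A emits 48 × 20820 = 999360 frames; B emits 50 × 20820 = 1041000.
Difference = 41640 frames; B is ahead of A.

41640 frames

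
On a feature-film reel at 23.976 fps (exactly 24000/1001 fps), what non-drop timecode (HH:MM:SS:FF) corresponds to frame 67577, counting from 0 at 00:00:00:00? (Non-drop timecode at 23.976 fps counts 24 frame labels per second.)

00:46:55:17

67577 ÷ 24 = 2815 full seconds, remainder 17 frames.
2815 s = 0 h 46 min 55 s.
Timecode: 00:46:55:17.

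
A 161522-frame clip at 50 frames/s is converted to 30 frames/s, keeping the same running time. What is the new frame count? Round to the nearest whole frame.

Frames at target rate = 161522 × (30) / (50) = 484566/5 ≈ 96913.200.
Nearest whole frame: 96913.

96913 frames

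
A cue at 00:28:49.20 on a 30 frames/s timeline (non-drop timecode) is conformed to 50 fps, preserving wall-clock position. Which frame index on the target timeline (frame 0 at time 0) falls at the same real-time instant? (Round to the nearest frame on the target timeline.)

Source frame index: (0×3600 + 28×60 + 49) × 30 + 20 = 51890.
Real time: 51890 / (30) = 5189/3 s.
Target frame: (5189/3) × (50) = 259450/3 ≈ 86483.333 → 86483.

frame 86483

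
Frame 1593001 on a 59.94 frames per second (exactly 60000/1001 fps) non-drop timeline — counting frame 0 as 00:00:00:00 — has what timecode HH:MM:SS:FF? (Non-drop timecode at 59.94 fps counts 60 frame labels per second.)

1593001 ÷ 60 = 26550 full seconds, remainder 1 frame.
26550 s = 7 h 22 min 30 s.
Timecode: 07:22:30:01.

07:22:30:01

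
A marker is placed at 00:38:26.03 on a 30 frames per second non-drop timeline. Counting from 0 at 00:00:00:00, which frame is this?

69183

Total seconds to the label: (0 × 3600 + 38 × 60 + 26) = 2306.
Frame index = 2306 × 30 + 3 = 69183.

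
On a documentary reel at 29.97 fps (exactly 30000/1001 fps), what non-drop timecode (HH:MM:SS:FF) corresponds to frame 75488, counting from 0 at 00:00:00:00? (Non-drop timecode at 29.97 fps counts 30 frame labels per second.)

75488 ÷ 30 = 2516 full seconds, remainder 8 frames.
2516 s = 0 h 41 min 56 s.
Timecode: 00:41:56:08.

00:41:56:08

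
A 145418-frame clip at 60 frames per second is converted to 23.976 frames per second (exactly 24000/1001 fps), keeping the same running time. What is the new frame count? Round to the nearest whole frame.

58109 frames

Frames at target rate = 145418 × (24000/1001) / (60) = 639200/11 ≈ 58109.091.
Nearest whole frame: 58109.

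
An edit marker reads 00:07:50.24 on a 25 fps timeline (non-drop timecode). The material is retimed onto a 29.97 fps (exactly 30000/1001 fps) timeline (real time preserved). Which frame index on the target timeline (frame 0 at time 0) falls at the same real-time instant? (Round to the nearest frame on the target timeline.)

frame 14115

Source frame index: (0×3600 + 7×60 + 50) × 25 + 24 = 11774.
Real time: 11774 / (25) = 11774/25 s.
Target frame: (11774/25) × (30000/1001) = 2018400/143 ≈ 14114.685 → 14115.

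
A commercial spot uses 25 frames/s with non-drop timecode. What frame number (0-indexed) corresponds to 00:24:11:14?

Total seconds to the label: (0 × 3600 + 24 × 60 + 11) = 1451.
Frame index = 1451 × 25 + 14 = 36289.

36289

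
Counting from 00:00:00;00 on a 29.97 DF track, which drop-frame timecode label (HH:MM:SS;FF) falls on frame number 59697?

00:33:11;27

Each 10-minute DF block holds 10 × 60 × 30 − 9 × 2 = 17982 frames. 59697 ÷ 17982 → 3 full blocks, remainder 5751.
Within the partial block the first minute is 1800 frames and each further minute 1798, so 3 further minute boundaries passed. Total skipped labels = 18 × 3 + 2 × 3 = 60.
Non-drop label index = 59697 + 60 = 59757; at 30 labels/s that is 00:33:11:27, i.e. DF 00:33:11;27.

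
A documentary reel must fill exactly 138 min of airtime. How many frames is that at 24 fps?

198720 frames

138 min = 8280 s.
Frames = 8280 × 24 = 198720.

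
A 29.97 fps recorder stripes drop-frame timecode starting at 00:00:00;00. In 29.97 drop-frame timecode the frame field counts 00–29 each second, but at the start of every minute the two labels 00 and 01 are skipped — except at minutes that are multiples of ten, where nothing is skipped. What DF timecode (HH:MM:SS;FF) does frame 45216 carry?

00:25:08;22

Ten DF minutes hold 17982 frames, so frame 45216 lies in block 2 (frames 35964–53945) with 9252 frames into that block.
The block's first minute is 1800 frames and the rest 1798 each; 9252 frames reaches minute 5, so 2 × 18 + 5 × 2 = 46 labels have been skipped so far.
Adding those back, label number 45216 + 46 = 45262 at 30 labels/s is 1508 s + 22 f = 0 h 25 min 8 s frame 22, i.e. 00:25:08;22.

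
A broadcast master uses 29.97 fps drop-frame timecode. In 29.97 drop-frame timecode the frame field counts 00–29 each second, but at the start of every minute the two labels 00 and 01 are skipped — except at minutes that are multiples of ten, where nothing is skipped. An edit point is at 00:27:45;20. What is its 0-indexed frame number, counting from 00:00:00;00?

As if non-drop at 30 labels/s: (0 × 3600 + 27 × 60 + 45) × 30 + 20 = 49970.
Minute boundaries passed: 27; those not divisible by 10: 27 − 2 = 25; dropped labels = 2 × 25 = 50.
Actual frame index = 49970 − 50 = 49920.

49920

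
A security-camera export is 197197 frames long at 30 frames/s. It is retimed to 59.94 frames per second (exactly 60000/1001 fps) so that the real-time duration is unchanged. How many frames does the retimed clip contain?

394000 frames

Target frames = source frames × (target rate / source rate) = 197197 × (60000/1001)/(30) = 197197 × 2000/1001 = 394000.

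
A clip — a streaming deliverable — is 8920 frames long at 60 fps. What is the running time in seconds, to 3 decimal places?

Running time = 8920 × 1/60 = 446/3 s ≈ 148.667 s.

148.667 seconds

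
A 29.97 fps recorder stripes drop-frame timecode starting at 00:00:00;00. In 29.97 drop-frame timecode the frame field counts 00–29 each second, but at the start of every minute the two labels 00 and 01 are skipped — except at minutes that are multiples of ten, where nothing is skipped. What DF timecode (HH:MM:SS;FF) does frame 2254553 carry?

20:53:46;29

Ten DF minutes hold 17982 frames, so frame 2254553 lies in block 125 (frames 2247750–2265731) with 6803 frames into that block.
The block's first minute is 1800 frames and the rest 1798 each; 6803 frames reaches minute 3, so 125 × 18 + 3 × 2 = 2256 labels have been skipped so far.
Adding those back, label number 2254553 + 2256 = 2256809 at 30 labels/s is 75226 s + 29 f = 20 h 53 min 46 s frame 29, i.e. 20:53:46;29.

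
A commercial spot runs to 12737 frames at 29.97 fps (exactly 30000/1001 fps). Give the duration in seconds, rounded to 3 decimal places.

Running time = 12737 × 1001/30000 = 12749737/30000 s ≈ 424.991 s.

424.991 seconds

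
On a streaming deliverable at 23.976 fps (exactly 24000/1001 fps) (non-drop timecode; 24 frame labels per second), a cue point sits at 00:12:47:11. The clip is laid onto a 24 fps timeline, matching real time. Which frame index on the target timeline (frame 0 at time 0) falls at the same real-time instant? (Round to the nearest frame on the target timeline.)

frame 18437

Source frame index: (0×3600 + 12×60 + 47) × 24 + 11 = 18419.
Real time: 18419 / (24000/1001) = 18437419/24000 s.
Target frame: (18437419/24000) × (24) = 18437419/1000 ≈ 18437.419 → 18437.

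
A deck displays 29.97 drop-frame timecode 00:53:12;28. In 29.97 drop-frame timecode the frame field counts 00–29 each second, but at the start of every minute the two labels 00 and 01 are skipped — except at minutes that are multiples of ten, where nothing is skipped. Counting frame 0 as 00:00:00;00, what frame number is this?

As if non-drop at 30 labels/s: (0 × 3600 + 53 × 60 + 12) × 30 + 28 = 95788.
Minute boundaries passed: 53; those not divisible by 10: 53 − 5 = 48; dropped labels = 2 × 48 = 96.
Actual frame index = 95788 − 96 = 95692.

95692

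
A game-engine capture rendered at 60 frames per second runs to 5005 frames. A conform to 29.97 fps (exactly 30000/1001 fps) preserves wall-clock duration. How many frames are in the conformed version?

2500 frames

Target frames = source frames × (target rate / source rate) = 5005 × (30000/1001)/(60) = 5005 × 500/1001 = 2500.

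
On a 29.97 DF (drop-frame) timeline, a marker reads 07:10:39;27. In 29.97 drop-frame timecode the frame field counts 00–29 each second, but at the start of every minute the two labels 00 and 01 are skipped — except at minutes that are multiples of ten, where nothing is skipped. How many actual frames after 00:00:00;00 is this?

Complete 10-minute blocks: 43, each 17982 frames → 773226.
Remaining 0 whole minutes in the current block: 0 frames.
Within the current minute: 39 × 30 + 27 = 1197. Total = 773226 + 0 + 1197 = 774423.

774423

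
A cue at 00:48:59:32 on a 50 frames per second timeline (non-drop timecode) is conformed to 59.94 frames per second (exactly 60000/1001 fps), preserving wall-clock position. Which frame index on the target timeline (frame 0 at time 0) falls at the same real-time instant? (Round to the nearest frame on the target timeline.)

Source frame index: (0×3600 + 48×60 + 59) × 50 + 32 = 146982.
Real time: 146982 / (50) = 73491/25 s.
Target frame: (73491/25) × (60000/1001) = 16034400/91 ≈ 176202.198 → 176202.

frame 176202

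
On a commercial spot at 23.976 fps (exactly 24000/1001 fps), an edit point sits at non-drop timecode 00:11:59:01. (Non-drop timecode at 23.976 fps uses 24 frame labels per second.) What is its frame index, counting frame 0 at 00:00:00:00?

frame 17257

Total seconds to the label: (0 × 3600 + 11 × 60 + 59) = 719.
Frame index = 719 × 24 + 1 = 17257.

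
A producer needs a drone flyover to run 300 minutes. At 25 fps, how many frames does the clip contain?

300 min = 18000 s.
Frames = 18000 × 25 = 450000.

450000 frames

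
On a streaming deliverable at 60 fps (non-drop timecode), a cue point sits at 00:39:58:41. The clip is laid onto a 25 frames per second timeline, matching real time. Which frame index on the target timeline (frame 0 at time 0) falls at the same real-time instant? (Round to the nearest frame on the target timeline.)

frame 59967

Source frame index: (0×3600 + 39×60 + 58) × 60 + 41 = 143921.
Real time: 143921 / (60) = 143921/60 s.
Target frame: (143921/60) × (25) = 719605/12 ≈ 59967.083 → 59967.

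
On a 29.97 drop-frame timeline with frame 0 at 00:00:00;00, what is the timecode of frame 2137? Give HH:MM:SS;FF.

00:01:11;09

Each 10-minute DF block holds 10 × 60 × 30 − 9 × 2 = 17982 frames. 2137 ÷ 17982 → 0 full blocks, remainder 2137.
Within the partial block the first minute is 1800 frames and each further minute 1798, so 1 further minute boundary passed. Total skipped labels = 18 × 0 + 2 × 1 = 2.
Non-drop label index = 2137 + 2 = 2139; at 30 labels/s that is 00:01:11:09, i.e. DF 00:01:11;09.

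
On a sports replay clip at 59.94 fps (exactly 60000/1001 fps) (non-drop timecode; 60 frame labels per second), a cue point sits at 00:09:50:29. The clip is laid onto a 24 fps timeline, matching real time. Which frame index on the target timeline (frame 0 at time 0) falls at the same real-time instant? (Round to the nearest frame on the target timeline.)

Source frame index: (0×3600 + 9×60 + 50) × 60 + 29 = 35429.
Real time: 35429 / (60000/1001) = 35464429/60000 s.
Target frame: (35464429/60000) × (24) = 35464429/2500 ≈ 14185.772 → 14186.

frame 14186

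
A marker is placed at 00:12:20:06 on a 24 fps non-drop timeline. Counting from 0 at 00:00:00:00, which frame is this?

Total seconds to the label: (0 × 3600 + 12 × 60 + 20) = 740.
Frame index = 740 × 24 + 6 = 17766.

17766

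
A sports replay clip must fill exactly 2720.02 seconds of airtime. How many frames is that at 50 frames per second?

136001 frames

Frames = 2720.02 × 50 = 136001.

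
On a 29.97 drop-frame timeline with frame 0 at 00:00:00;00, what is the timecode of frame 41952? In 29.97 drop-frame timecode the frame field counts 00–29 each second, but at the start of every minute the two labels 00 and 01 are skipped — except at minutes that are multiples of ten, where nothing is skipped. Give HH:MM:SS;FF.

Each 10-minute DF block holds 10 × 60 × 30 − 9 × 2 = 17982 frames. 41952 ÷ 17982 → 2 full blocks, remainder 5988.
Within the partial block the first minute is 1800 frames and each further minute 1798, so 3 further minute boundaries passed. Total skipped labels = 18 × 2 + 2 × 3 = 42.
Non-drop label index = 41952 + 42 = 41994; at 30 labels/s that is 00:23:19:24, i.e. DF 00:23:19;24.

00:23:19;24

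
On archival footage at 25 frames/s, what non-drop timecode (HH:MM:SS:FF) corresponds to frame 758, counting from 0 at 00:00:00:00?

758 ÷ 25 = 30 full seconds, remainder 8 frames.
30 s = 0 h 0 min 30 s.
Timecode: 00:00:30:08.

00:00:30:08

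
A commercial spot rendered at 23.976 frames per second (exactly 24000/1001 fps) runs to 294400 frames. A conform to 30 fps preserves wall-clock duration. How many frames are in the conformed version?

368368 frames

Target frames = source frames × (target rate / source rate) = 294400 × (30)/(24000/1001) = 294400 × 1001/800 = 368368.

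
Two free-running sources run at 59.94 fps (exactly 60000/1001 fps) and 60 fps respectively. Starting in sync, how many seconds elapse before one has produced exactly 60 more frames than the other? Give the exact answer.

1001 seconds

The gap grows by |60 − 60000/1001| = 60/1001 frames per second.
Time for a 60-frame gap: 60 ÷ (60/1001) = 1001 s.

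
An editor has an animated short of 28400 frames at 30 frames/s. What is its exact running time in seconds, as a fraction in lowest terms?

2840/3 seconds

Running time = 28400 ÷ (30) = 28400 × 1/30 = 2840/3 s.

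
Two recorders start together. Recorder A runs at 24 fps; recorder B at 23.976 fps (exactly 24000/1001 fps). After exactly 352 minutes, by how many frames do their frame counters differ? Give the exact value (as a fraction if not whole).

46080/91 frames

352 min = 21120 s.
A emits 24 × 21120 = 506880 frames; B emits 24000/1001 × 21120 = 46080000/91.
Difference = 46080/91 frames (≈ 506.3736); B is behind A.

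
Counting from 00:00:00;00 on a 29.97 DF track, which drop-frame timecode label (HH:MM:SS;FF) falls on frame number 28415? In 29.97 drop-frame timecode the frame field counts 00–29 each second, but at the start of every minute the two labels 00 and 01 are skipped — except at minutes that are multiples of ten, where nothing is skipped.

Each 10-minute DF block holds 10 × 60 × 30 − 9 × 2 = 17982 frames. 28415 ÷ 17982 → 1 full block, remainder 10433.
Within the partial block the first minute is 1800 frames and each further minute 1798, so 5 further minute boundaries passed. Total skipped labels = 18 × 1 + 2 × 5 = 28.
Non-drop label index = 28415 + 28 = 28443; at 30 labels/s that is 00:15:48:03, i.e. DF 00:15:48;03.

00:15:48;03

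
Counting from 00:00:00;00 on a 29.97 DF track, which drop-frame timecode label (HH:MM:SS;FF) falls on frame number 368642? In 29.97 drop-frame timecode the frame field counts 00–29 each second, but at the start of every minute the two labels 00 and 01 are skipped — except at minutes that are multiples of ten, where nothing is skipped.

Each 10-minute DF block holds 10 × 60 × 30 − 9 × 2 = 17982 frames. 368642 ÷ 17982 → 20 full blocks, remainder 9002.
Within the partial block the first minute is 1800 frames and each further minute 1798, so 5 further minute boundaries passed. Total skipped labels = 18 × 20 + 2 × 5 = 370.
Non-drop label index = 368642 + 370 = 369012; at 30 labels/s that is 03:25:00:12, i.e. DF 03:25:00;12.

03:25:00;12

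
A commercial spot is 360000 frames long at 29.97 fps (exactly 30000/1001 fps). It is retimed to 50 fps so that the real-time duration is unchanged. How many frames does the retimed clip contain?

Target frames = source frames × (target rate / source rate) = 360000 × (50)/(30000/1001) = 360000 × 1001/600 = 600600.

600600 frames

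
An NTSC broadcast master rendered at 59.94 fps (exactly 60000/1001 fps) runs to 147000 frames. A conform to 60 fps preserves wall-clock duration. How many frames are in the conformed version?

147147 frames

Target frames = source frames × (target rate / source rate) = 147000 × (60)/(60000/1001) = 147000 × 1001/1000 = 147147.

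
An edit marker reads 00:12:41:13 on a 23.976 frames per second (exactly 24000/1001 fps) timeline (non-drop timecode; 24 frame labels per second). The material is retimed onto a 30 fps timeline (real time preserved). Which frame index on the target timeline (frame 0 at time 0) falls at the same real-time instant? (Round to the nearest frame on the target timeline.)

Source frame index: (0×3600 + 12×60 + 41) × 24 + 13 = 18277.
Real time: 18277 / (24000/1001) = 18295277/24000 s.
Target frame: (18295277/24000) × (30) = 18295277/800 ≈ 22869.096 → 22869.

frame 22869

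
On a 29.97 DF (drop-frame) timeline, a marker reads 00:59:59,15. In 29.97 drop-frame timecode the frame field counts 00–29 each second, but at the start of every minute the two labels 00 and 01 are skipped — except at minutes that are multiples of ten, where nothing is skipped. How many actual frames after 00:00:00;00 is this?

As if non-drop at 30 labels/s: (0 × 3600 + 59 × 60 + 59) × 30 + 15 = 107985.
Minute boundaries passed: 59; those not divisible by 10: 59 − 5 = 54; dropped labels = 2 × 54 = 108.
Actual frame index = 107985 − 108 = 107877.

107877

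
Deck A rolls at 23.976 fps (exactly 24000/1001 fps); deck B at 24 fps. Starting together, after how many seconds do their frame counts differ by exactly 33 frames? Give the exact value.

The gap grows by |24 − 24000/1001| = 24/1001 frames per second.
Time for a 33-frame gap: 33 ÷ (24/1001) = 1376.375 s.

1376.375 seconds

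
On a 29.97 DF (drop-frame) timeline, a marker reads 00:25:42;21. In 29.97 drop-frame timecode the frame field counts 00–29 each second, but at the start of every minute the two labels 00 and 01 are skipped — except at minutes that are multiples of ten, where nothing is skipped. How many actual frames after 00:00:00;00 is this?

46235

As if non-drop at 30 labels/s: (0 × 3600 + 25 × 60 + 42) × 30 + 21 = 46281.
Minute boundaries passed: 25; those not divisible by 10: 25 − 2 = 23; dropped labels = 2 × 23 = 46.
Actual frame index = 46281 − 46 = 46235.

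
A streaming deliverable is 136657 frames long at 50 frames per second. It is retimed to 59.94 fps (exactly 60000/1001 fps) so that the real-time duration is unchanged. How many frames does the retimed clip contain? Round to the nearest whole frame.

Frames at target rate = 136657 × (60000/1001) / (50) = 163988400/1001 ≈ 163824.575.
Nearest whole frame: 163825.

163825 frames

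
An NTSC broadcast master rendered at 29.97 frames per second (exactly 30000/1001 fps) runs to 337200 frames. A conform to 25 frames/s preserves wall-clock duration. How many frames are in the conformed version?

281281 frames

Target frames = source frames × (target rate / source rate) = 337200 × (25)/(30000/1001) = 337200 × 1001/1200 = 281281.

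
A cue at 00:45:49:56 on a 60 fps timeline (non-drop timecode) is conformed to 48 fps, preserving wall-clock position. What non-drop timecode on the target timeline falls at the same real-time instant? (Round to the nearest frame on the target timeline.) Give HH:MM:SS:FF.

00:45:49:45

Source frame index: (0×3600 + 45×60 + 49) × 60 + 56 = 164996.
Real time: 164996 / (60) = 41249/15 s.
Target frame: (41249/15) × (48) = 659984/5 ≈ 131996.800 → 131997.
At 48 labels/s: frame 131997 → 00:45:49:45.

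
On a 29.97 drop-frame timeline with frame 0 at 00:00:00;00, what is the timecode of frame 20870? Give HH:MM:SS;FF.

Each 10-minute DF block holds 10 × 60 × 30 − 9 × 2 = 17982 frames. 20870 ÷ 17982 → 1 full block, remainder 2888.
Within the partial block the first minute is 1800 frames and each further minute 1798, so 1 further minute boundary passed. Total skipped labels = 18 × 1 + 2 × 1 = 20.
Non-drop label index = 20870 + 20 = 20890; at 30 labels/s that is 00:11:36:10, i.e. DF 00:11:36;10.

00:11:36;10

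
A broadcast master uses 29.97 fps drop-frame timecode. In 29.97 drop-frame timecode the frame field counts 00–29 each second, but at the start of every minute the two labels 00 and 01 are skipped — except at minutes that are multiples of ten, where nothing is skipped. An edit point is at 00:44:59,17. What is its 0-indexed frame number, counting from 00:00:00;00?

As if non-drop at 30 labels/s: (0 × 3600 + 44 × 60 + 59) × 30 + 17 = 80987.
Minute boundaries passed: 44; those not divisible by 10: 44 − 4 = 40; dropped labels = 2 × 40 = 80.
Actual frame index = 80987 − 80 = 80907.

80907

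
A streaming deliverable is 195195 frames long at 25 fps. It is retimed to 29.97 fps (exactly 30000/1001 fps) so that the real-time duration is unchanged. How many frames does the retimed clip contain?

Target frames = source frames × (target rate / source rate) = 195195 × (30000/1001)/(25) = 195195 × 1200/1001 = 234000.

234000 frames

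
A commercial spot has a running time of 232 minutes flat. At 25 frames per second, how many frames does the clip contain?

348000 frames

232 min = 13920 s.
Frames = 13920 × 25 = 348000.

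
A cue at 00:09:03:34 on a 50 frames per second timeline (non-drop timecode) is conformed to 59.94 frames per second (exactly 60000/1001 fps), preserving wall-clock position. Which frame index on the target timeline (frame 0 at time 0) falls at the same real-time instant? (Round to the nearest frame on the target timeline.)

frame 32588

Source frame index: (0×3600 + 9×60 + 3) × 50 + 34 = 27184.
Real time: 27184 / (50) = 13592/25 s.
Target frame: (13592/25) × (60000/1001) = 32620800/1001 ≈ 32588.212 → 32588.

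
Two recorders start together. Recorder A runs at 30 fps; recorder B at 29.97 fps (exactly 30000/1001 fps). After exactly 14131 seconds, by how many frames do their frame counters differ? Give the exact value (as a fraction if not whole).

A emits 30 × 14131 = 423930 frames; B emits 30000/1001 × 14131 = 32610000/77.
Difference = 32610/77 frames (≈ 423.5065); B is behind A.

32610/77 frames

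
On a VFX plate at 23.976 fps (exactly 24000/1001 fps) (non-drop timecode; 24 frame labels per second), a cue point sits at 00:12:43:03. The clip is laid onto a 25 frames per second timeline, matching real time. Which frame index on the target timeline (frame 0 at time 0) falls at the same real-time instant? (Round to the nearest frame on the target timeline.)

frame 19097

Source frame index: (0×3600 + 12×60 + 43) × 24 + 3 = 18315.
Real time: 18315 / (24000/1001) = 1222221/1600 s.
Target frame: (1222221/1600) × (25) = 1222221/64 ≈ 19097.203 → 19097.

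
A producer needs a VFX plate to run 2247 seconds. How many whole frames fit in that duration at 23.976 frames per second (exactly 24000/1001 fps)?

Frames = 2247 × 24000/1001 = 7704000/143 ≈ 53874.1259.
Complete frames: 53874.

53874 frames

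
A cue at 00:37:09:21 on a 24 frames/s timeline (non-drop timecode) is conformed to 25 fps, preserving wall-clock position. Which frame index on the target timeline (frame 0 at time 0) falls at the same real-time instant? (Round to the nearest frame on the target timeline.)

frame 55747

Source frame index: (0×3600 + 37×60 + 9) × 24 + 21 = 53517.
Real time: 53517 / (24) = 17839/8 s.
Target frame: (17839/8) × (25) = 445975/8 ≈ 55746.875 → 55747.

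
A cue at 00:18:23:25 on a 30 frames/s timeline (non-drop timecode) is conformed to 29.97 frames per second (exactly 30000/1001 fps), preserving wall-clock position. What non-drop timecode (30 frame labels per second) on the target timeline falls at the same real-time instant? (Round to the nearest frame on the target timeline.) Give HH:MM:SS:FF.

Source frame index: (0×3600 + 18×60 + 23) × 30 + 25 = 33115.
Real time: 33115 / (30) = 6623/6 s.
Target frame: (6623/6) × (30000/1001) = 33115000/1001 ≈ 33081.918 → 33082.
At 30 labels/s: frame 33082 → 00:18:22:22.

00:18:22:22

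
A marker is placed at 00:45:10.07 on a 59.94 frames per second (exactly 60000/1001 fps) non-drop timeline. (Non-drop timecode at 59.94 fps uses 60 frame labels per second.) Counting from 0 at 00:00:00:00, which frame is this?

Total seconds to the label: (0 × 3600 + 45 × 60 + 10) = 2710.
Frame index = 2710 × 60 + 7 = 162607.

frame 162607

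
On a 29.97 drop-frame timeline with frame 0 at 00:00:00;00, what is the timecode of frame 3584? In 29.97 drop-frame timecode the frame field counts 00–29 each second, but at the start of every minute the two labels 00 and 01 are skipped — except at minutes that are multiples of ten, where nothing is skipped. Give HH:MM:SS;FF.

00:01:59;16

Ten DF minutes hold 17982 frames, so frame 3584 lies in block 0 (frames 0–17981) with 3584 frames into that block.
The block's first minute is 1800 frames and the rest 1798 each; 3584 frames reaches minute 1, so 0 × 18 + 1 × 2 = 2 labels have been skipped so far.
Adding those back, label number 3584 + 2 = 3586 at 30 labels/s is 119 s + 16 f = 0 h 1 min 59 s frame 16, i.e. 00:01:59;16.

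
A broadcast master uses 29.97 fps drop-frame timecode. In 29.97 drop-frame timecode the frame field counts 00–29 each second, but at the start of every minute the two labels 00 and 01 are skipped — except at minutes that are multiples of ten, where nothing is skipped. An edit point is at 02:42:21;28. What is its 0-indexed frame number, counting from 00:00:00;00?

291966

As if non-drop at 30 labels/s: (2 × 3600 + 42 × 60 + 21) × 30 + 28 = 292258.
Minute boundaries passed: 162; those not divisible by 10: 162 − 16 = 146; dropped labels = 2 × 146 = 292.
Actual frame index = 292258 − 292 = 291966.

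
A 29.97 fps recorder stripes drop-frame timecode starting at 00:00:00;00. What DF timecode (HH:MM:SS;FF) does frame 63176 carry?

Each 10-minute DF block holds 10 × 60 × 30 − 9 × 2 = 17982 frames. 63176 ÷ 17982 → 3 full blocks, remainder 9230.
Within the partial block the first minute is 1800 frames and each further minute 1798, so 5 further minute boundaries passed. Total skipped labels = 18 × 3 + 2 × 5 = 64.
Non-drop label index = 63176 + 64 = 63240; at 30 labels/s that is 00:35:08:00, i.e. DF 00:35:08;00.

00:35:08;00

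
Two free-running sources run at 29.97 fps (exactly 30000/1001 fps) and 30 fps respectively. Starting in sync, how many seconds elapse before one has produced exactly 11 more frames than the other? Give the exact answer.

The gap grows by |30 − 30000/1001| = 30/1001 frames per second.
Time for a 11-frame gap: 11 ÷ (30/1001) = 11011/30 s.

11011/30 seconds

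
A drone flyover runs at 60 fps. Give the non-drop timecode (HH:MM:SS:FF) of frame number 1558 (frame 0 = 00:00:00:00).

1558 ÷ 60 = 25 full seconds, remainder 58 frames.
25 s = 0 h 0 min 25 s.
Timecode: 00:00:25:58.

00:00:25:58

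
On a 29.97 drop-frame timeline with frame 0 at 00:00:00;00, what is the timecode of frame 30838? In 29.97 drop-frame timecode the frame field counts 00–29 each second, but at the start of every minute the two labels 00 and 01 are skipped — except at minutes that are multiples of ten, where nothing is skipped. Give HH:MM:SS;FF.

00:17:09;00

Each 10-minute DF block holds 10 × 60 × 30 − 9 × 2 = 17982 frames. 30838 ÷ 17982 → 1 full block, remainder 12856.
Within the partial block the first minute is 1800 frames and each further minute 1798, so 7 further minute boundaries passed. Total skipped labels = 18 × 1 + 2 × 7 = 32.
Non-drop label index = 30838 + 32 = 30870; at 30 labels/s that is 00:17:09:00, i.e. DF 00:17:09;00.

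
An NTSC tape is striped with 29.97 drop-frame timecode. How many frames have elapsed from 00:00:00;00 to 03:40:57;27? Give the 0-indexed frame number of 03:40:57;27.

397341

Complete 10-minute blocks: 22, each 17982 frames → 395604.
Remaining 0 whole minutes in the current block: 0 frames.
Within the current minute: 57 × 30 + 27 = 1737. Total = 395604 + 0 + 1737 = 397341.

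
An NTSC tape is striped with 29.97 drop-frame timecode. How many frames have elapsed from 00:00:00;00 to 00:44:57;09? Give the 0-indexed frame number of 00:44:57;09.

As if non-drop at 30 labels/s: (0 × 3600 + 44 × 60 + 57) × 30 + 9 = 80919.
Minute boundaries passed: 44; those not divisible by 10: 44 − 4 = 40; dropped labels = 2 × 40 = 80.
Actual frame index = 80919 − 80 = 80839.

80839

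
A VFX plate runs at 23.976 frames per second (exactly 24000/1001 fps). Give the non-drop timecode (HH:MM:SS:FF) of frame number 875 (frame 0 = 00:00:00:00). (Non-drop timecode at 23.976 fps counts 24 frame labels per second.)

00:00:36:11

875 ÷ 24 = 36 full seconds, remainder 11 frames.
36 s = 0 h 0 min 36 s.
Timecode: 00:00:36:11.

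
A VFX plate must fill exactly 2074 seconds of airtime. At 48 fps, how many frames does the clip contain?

Frames = 2074 × 48 = 99552.

99552 frames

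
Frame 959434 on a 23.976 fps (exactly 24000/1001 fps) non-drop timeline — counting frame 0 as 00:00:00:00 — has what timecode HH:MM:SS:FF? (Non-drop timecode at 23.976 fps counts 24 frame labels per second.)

959434 ÷ 24 = 39976 full seconds, remainder 10 frames.
39976 s = 11 h 6 min 16 s.
Timecode: 11:06:16:10.

11:06:16:10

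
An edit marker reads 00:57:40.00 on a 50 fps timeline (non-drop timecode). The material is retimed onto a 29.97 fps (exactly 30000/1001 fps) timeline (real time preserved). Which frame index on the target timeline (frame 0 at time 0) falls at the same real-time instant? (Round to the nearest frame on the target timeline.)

Source frame index: (0×3600 + 57×60 + 40) × 50 + 0 = 173000.
Real time: 173000 / (50) = 3460 s.
Target frame: (3460) × (30000/1001) = 103800000/1001 ≈ 103696.304 → 103696.

frame 103696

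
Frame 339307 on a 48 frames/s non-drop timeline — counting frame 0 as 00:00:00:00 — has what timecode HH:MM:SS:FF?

339307 ÷ 48 = 7068 full seconds, remainder 43 frames.
7068 s = 1 h 57 min 48 s.
Timecode: 01:57:48:43.

01:57:48:43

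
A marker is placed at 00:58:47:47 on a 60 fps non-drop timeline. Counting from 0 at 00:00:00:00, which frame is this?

211667

Total seconds to the label: (0 × 3600 + 58 × 60 + 47) = 3527.
Frame index = 3527 × 60 + 47 = 211667.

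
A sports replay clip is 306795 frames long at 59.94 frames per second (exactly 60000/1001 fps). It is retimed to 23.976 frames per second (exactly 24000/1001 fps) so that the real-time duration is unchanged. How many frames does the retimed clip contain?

Target frames = source frames × (target rate / source rate) = 306795 × (24000/1001)/(60000/1001) = 306795 × 2/5 = 122718.

122718 frames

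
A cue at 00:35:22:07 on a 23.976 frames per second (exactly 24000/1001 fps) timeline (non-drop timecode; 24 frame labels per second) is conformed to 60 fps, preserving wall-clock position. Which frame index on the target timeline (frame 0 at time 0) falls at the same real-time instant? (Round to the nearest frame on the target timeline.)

Source frame index: (0×3600 + 35×60 + 22) × 24 + 7 = 50935.
Real time: 50935 / (24000/1001) = 10197187/4800 s.
Target frame: (10197187/4800) × (60) = 10197187/80 ≈ 127464.837 → 127465.

frame 127465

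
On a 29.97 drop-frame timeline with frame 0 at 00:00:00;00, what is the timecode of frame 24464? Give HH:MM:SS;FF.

Each 10-minute DF block holds 10 × 60 × 30 − 9 × 2 = 17982 frames. 24464 ÷ 17982 → 1 full block, remainder 6482.
Within the partial block the first minute is 1800 frames and each further minute 1798, so 3 further minute boundaries passed. Total skipped labels = 18 × 1 + 2 × 3 = 24.
Non-drop label index = 24464 + 24 = 24488; at 30 labels/s that is 00:13:36:08, i.e. DF 00:13:36;08.

00:13:36;08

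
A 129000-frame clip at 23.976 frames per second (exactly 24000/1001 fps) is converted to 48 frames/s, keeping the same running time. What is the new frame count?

258258 frames

Target frames = source frames × (target rate / source rate) = 129000 × (48)/(24000/1001) = 129000 × 1001/500 = 258258.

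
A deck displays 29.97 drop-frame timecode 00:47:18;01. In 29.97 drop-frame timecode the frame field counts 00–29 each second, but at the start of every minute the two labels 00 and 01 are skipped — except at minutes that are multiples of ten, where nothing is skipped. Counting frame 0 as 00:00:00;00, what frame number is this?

Complete 10-minute blocks: 4, each 17982 frames → 71928.
Remaining 7 whole minutes in the current block: 1800 + 6 × 1798 = 12588 frames.
Within the current minute: 18 × 30 + 1 − 2 = 539 (labels ;00/;01 skipped at this minute). Total = 71928 + 12588 + 539 = 85055.

85055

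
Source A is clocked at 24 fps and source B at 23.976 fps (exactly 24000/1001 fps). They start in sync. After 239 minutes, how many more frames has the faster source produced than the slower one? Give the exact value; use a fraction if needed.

344160/1001 frames

239 min = 14340 s.
A emits 24 × 14340 = 344160 frames; B emits 24000/1001 × 14340 = 344160000/1001.
Difference = 344160/1001 frames (≈ 343.8162); B is behind A.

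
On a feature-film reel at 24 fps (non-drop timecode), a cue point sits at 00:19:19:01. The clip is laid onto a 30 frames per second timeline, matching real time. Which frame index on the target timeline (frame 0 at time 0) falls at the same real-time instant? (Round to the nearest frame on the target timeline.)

frame 34771

Source frame index: (0×3600 + 19×60 + 19) × 24 + 1 = 27817.
Real time: 27817 / (24) = 27817/24 s.
Target frame: (27817/24) × (30) = 139085/4 ≈ 34771.250 → 34771.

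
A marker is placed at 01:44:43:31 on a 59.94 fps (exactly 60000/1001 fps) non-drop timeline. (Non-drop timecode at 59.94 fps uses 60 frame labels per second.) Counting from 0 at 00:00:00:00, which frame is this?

377011

Total seconds to the label: (1 × 3600 + 44 × 60 + 43) = 6283.
Frame index = 6283 × 60 + 31 = 377011.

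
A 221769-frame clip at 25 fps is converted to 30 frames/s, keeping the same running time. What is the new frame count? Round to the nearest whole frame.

266123 frames

Frames at target rate = 221769 × (30) / (25) = 1330614/5 ≈ 266122.800.
Nearest whole frame: 266123.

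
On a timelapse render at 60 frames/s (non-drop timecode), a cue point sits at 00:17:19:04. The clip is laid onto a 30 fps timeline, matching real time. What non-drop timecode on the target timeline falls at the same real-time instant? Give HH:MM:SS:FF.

Source frame index: (0×3600 + 17×60 + 19) × 60 + 4 = 62344.
Real time: 62344 / (60) = 15586/15 s.
Target frame: (15586/15) × (30) = 31172.
At 30 labels/s: frame 31172 → 00:17:19:02.

00:17:19:02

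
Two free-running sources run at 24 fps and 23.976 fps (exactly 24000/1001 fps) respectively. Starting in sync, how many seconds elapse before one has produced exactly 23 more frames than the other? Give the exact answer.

23023/24 seconds

The gap grows by |24000/1001 − 24| = 24/1001 frames per second.
Time for a 23-frame gap: 23 ÷ (24/1001) = 23023/24 s.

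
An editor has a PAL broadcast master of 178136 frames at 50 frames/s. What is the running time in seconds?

Running time = 178136 / (50) = 3562.72 s.

3562.72 seconds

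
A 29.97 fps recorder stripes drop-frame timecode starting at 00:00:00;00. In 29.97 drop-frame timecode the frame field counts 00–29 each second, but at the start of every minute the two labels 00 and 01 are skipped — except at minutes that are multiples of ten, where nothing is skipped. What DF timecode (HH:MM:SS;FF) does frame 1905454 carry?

Ten DF minutes hold 17982 frames, so frame 1905454 lies in block 105 (frames 1888110–1906091) with 17344 frames into that block.
The block's first minute is 1800 frames and the rest 1798 each; 17344 frames reaches minute 9, so 105 × 18 + 9 × 2 = 1908 labels have been skipped so far.
Adding those back, label number 1905454 + 1908 = 1907362 at 30 labels/s is 63578 s + 22 f = 17 h 39 min 38 s frame 22, i.e. 17:39:38;22.

17:39:38;22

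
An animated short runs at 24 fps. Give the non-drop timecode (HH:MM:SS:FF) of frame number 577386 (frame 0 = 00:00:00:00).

577386 ÷ 24 = 24057 full seconds, remainder 18 frames.
24057 s = 6 h 40 min 57 s.
Timecode: 06:40:57:18.

06:40:57:18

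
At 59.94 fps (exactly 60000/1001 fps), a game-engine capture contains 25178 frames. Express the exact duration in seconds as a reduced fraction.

Running time = 25178 ÷ (60000/1001) = 25178 × 1001/60000 = 12601589/30000 s.

12601589/30000 seconds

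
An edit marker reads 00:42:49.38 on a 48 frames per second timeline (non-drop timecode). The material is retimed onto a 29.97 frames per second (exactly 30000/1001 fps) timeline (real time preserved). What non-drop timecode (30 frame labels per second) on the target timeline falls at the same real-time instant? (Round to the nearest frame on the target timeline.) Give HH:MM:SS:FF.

00:42:47:07

Source frame index: (0×3600 + 42×60 + 49) × 48 + 38 = 123350.
Real time: 123350 / (48) = 61675/24 s.
Target frame: (61675/24) × (30000/1001) = 77093750/1001 ≈ 77016.733 → 77017.
At 30 labels/s: frame 77017 → 00:42:47:07.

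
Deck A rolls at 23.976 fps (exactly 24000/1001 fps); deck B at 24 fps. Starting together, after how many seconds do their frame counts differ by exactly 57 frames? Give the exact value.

2377.375 seconds

The gap grows by |24 − 24000/1001| = 24/1001 frames per second.
Time for a 57-frame gap: 57 ÷ (24/1001) = 2377.375 s.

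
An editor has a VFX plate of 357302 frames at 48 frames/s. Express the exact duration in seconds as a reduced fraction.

178651/24 seconds

Running time = 357302 ÷ (48) = 357302 × 1/48 = 178651/24 s.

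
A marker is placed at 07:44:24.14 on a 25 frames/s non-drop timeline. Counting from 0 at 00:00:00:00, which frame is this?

frame 696614

Total seconds to the label: (7 × 3600 + 44 × 60 + 24) = 27864.
Frame index = 27864 × 25 + 14 = 696614.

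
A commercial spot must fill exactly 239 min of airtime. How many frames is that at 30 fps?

239 min = 14340 s.
Frames = 14340 × 30 = 430200.

430200 frames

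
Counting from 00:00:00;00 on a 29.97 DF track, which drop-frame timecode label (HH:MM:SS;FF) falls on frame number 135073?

Ten DF minutes hold 17982 frames, so frame 135073 lies in block 7 (frames 125874–143855) with 9199 frames into that block.
The block's first minute is 1800 frames and the rest 1798 each; 9199 frames reaches minute 5, so 7 × 18 + 5 × 2 = 136 labels have been skipped so far.
Adding those back, label number 135073 + 136 = 135209 at 30 labels/s is 4506 s + 29 f = 1 h 15 min 6 s frame 29, i.e. 01:15:06;29.

01:15:06;29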